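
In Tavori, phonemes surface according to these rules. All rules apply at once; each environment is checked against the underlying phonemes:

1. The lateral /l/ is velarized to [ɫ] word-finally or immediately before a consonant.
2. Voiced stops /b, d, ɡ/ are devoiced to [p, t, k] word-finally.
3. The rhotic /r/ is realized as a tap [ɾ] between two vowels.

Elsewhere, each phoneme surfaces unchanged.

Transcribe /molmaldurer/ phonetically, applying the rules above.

[moɫmaɫduɾer]

/l/ — between /o/ and /m/, word-finally or immediately before a consonant — surfaces as [ɫ] (rule 1).
/l/ meets the environment for rule 1 (word-finally or immediately before a consonant) → [ɫ].
/d/ — between /l/ and /u/; rule 2 does not apply here → [d].
/r/ (between /u/ and /e/) occurs between two vowels → [ɾ] by rule 3.
/r/ — word-final; rule 3 does not apply here → [r].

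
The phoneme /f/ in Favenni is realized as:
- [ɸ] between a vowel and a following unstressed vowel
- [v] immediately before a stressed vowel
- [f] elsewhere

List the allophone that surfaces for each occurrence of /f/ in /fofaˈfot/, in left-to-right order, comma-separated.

[f], [ɸ], [v]

Occurrence 1 (position 1): no conditioning environment matches → elsewhere allophone [f].
Occurrence 2 (position 3): between a vowel and a following unstressed vowel → [ɸ].
Occurrence 3 (position 5): immediately before a stressed vowel → [v].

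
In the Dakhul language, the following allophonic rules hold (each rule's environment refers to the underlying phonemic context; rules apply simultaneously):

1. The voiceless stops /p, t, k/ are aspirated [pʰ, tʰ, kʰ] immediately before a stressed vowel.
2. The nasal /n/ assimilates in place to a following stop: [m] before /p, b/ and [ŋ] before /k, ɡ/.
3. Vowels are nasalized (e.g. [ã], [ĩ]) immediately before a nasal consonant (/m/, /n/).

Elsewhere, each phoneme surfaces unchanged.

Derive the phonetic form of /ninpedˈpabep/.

/n/ (word-initial) is in the target of rule 2 but the environment (before a labial or velar stop) is not met → [n].
/i/ (between /n/ and /n/): before a nasal consonant, so rule 3 applies → [ĩ].
/n/ (between /i/ and /p/): before a labial or velar stop, so rule 2 applies → [m].
/p/ — between /n/ and /e/; rule 1 does not apply here → [p].
/e/ (between /p/ and /d/) is in the target of rule 3 but the environment (before a nasal consonant) is not met → [e].
/d/ (between /e/ and /p/): no rule targets it → [d].
/p/ — between /d/ and /a/, immediately before a stressed vowel — surfaces as [pʰ] (rule 1).
/a/ (between /p/ and /b/) is in the target of rule 3 but the environment (before a nasal consonant) is not met → [a].
/b/ stays [b].
/e/ (between /b/ and /p/) fails the environment for rule 3, so it stays [e].
/p/ (word-final): rule 1 targets it, but not immediately before a stressed vowel → unchanged [p].

[nĩmpedˈpʰabep]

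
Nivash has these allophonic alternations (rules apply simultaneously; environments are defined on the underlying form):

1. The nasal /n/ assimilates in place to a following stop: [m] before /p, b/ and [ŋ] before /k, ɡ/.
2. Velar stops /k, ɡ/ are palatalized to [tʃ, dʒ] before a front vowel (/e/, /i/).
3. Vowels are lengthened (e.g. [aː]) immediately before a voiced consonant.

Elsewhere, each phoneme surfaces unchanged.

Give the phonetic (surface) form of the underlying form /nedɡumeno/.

[neːdɡuːmeːno]

/n/ (word-initial) fails the environment for rule 1, so it stays [n].
Rule 3 applies to /e/ (between /n/ and /d/: before a voiced consonant) → [eː].
/ɡ/ (between /d/ and /u/): rule 2 targets it, but not before a front vowel → unchanged [ɡ].
/u/ (between /ɡ/ and /m/) occurs before a voiced consonant → [uː] by rule 3.
/e/ (between /m/ and /n/) occurs before a voiced consonant → [eː] by rule 3.
/n/ (between /e/ and /o/) is in the target of rule 1 but the environment (before a labial or velar stop) is not met → [n].
/o/ (word-final) is in the target of rule 3 but the environment (before a voiced consonant) is not met → [o].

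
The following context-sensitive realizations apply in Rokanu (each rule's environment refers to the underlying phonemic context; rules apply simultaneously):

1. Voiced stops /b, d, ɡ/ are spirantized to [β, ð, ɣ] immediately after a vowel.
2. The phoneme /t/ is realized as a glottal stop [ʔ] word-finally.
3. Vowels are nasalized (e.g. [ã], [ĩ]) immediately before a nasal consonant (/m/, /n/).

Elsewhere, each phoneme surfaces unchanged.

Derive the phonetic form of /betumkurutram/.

/b/ (word-initial): rule 1 targets it, but not immediately after a vowel → unchanged [b].
/e/ (between /b/ and /t/) fails the environment for rule 3, so it stays [e].
/t/ (between /e/ and /u/): rule 2 targets it, but not word-finally → unchanged [t].
/u/ meets the environment for rule 3 (before a nasal consonant) → [ũ].
/u/ (between /k/ and /r/): rule 3 targets it, but not before a nasal consonant → unchanged [u].
/u/ (between /r/ and /t/): rule 3 targets it, but not before a nasal consonant → unchanged [u].
/t/ (between /u/ and /r/): rule 2 targets it, but not word-finally → unchanged [t].
Rule 3 applies to /a/ (between /r/ and /m/: before a nasal consonant) → [ã].

[betũmkurutrãm]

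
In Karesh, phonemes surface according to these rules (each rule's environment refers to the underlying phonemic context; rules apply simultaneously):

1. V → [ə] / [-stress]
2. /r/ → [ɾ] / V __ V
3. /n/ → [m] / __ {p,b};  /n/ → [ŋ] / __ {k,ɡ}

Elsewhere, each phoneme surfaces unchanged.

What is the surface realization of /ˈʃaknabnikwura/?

[ˈʃaknəbnəkwəɾə]

/a/ (between /ʃ/ and /k/): rule 1 targets it, but not in an unstressed syllable → unchanged [a].
/n/ — between /k/ and /a/; rule 3 does not apply here → [n].
Rule 1 applies to /a/ (between /n/ and /b/: in an unstressed syllable) → [ə].
/n/ — between /b/ and /i/; rule 3 does not apply here → [n].
/i/ meets the environment for rule 1 (in an unstressed syllable) → [ə].
/u/ — between /w/ and /r/, in an unstressed syllable — surfaces as [ə] (rule 1).
/r/ (between /u/ and /a/): between two vowels, so rule 2 applies → [ɾ].
/a/ — word-final, in an unstressed syllable — surfaces as [ə] (rule 1).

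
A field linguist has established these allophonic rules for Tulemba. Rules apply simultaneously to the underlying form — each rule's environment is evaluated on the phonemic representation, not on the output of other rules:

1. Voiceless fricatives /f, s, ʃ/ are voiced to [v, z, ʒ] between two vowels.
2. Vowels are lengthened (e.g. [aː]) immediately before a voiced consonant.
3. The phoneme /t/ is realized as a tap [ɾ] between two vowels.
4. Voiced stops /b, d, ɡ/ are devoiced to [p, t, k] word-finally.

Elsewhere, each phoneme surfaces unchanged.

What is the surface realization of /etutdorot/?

/e/ — word-initial; rule 2 does not apply here → [e].
/t/ — between /e/ and /u/, between two vowels — surfaces as [ɾ] (rule 3).
/u/ (between /t/ and /t/) fails the environment for rule 2, so it stays [u].
/t/ (between /u/ and /d/) fails the environment for rule 3, so it stays [t].
/d/ — between /t/ and /o/; rule 4 does not apply here → [d].
/o/ (between /d/ and /r/) occurs before a voiced consonant → [oː] by rule 2.
/r/ (between /o/ and /o/): no rule targets it → [r].
/o/ (between /r/ and /t/) fails the environment for rule 2, so it stays [o].
/t/ — word-final; rule 3 does not apply here → [t].

[eɾutdoːrot]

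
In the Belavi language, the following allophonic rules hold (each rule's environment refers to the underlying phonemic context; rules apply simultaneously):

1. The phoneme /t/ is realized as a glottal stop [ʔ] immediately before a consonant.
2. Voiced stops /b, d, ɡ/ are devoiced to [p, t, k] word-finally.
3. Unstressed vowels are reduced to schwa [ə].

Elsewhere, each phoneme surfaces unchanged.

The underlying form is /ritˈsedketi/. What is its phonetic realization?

/r/ (word-initial): no rule targets it → [r].
/i/ — between /r/ and /t/, in an unstressed syllable — surfaces as [ə] (rule 3).
/t/ meets the environment for rule 1 (immediately before a consonant) → [ʔ].
/s/ (between /t/ and /e/): no rule targets it → [s].
/e/ (between /s/ and /d/): rule 3 targets it, but not in an unstressed syllable → unchanged [e].
/d/ (between /e/ and /k/) is in the target of rule 2 but the environment (word-finally) is not met → [d].
/k/ stays [k].
/e/ meets the environment for rule 3 (in an unstressed syllable) → [ə].
/t/ (between /e/ and /i/) fails the environment for rule 1, so it stays [t].
/i/ (word-final): in an unstressed syllable, so rule 3 applies → [ə].

[rəʔˈsedkətə]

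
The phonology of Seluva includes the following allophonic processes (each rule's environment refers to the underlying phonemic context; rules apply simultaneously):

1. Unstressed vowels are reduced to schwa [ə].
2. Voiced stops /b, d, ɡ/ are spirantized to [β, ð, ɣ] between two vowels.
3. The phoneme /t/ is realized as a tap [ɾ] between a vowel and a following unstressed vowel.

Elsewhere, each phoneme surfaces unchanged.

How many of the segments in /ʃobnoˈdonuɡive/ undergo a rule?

7

Segments that undergo a rule: /o/ → [ə] (rule 1); /o/ → [ə] (rule 1); /d/ → [ð] (rule 2); /u/ → [ə] (rule 1); /ɡ/ → [ɣ] (rule 2); /i/ → [ə] (rule 1); /e/ → [ə] (rule 1).
All other segments surface unchanged.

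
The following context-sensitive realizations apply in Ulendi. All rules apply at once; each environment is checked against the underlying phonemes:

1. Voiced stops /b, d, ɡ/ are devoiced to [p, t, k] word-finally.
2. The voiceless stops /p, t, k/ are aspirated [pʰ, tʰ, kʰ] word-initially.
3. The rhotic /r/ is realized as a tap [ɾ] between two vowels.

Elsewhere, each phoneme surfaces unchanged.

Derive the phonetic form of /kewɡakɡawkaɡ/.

[kʰewɡakɡawkak]

/k/ (word-initial): word-initially, so rule 2 applies → [kʰ].
/e/ (between /k/ and /w/) is unaffected → [e].
/w/ stays [w].
/ɡ/ (between /w/ and /a/) is in the target of rule 1 but the environment (word-finally) is not met → [ɡ].
/a/ (between /ɡ/ and /k/): no rule targets it → [a].
/k/ (between /a/ and /ɡ/) fails the environment for rule 2, so it stays [k].
/ɡ/ — between /k/ and /a/; rule 1 does not apply here → [ɡ].
/a/ — not in any rule's target class → [a].
/w/ (between /a/ and /k/) is unaffected → [w].
/k/ (between /w/ and /a/) fails the environment for rule 2, so it stays [k].
/a/ stays [a].
/ɡ/ — word-final, word-finally — surfaces as [k] (rule 1).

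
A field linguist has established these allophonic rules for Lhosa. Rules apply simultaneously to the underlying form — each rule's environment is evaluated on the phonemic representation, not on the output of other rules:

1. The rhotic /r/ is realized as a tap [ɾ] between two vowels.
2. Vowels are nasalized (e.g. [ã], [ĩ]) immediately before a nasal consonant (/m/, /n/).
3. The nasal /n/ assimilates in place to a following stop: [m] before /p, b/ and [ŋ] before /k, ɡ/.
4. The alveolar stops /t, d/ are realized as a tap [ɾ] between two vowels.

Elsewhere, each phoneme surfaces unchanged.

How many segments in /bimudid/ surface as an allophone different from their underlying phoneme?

2

Segments that undergo a rule: /i/ → [ĩ] (rule 2); /d/ → [ɾ] (rule 4).
All other segments surface unchanged.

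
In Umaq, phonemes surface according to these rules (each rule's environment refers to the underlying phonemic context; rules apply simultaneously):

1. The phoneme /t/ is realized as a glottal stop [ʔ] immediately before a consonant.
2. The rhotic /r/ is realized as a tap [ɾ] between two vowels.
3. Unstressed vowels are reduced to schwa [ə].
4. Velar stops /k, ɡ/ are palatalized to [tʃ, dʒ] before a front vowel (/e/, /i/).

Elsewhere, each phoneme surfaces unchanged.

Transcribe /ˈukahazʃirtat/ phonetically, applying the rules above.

/u/ (word-initial): rule 3 targets it, but not in an unstressed syllable → unchanged [u].
/k/ — between /u/ and /a/; rule 4 does not apply here → [k].
/a/ — between /k/ and /h/, in an unstressed syllable — surfaces as [ə] (rule 3).
Rule 3 applies to /a/ (between /h/ and /z/: in an unstressed syllable) → [ə].
/i/ — between /ʃ/ and /r/, in an unstressed syllable — surfaces as [ə] (rule 3).
/r/ (between /i/ and /t/): rule 2 targets it, but not between two vowels → unchanged [r].
/t/ (between /r/ and /a/) is in the target of rule 1 but the environment (immediately before a consonant) is not met → [t].
/a/ — between /t/ and /t/, in an unstressed syllable — surfaces as [ə] (rule 3).
/t/ (word-final) is in the target of rule 1 but the environment (immediately before a consonant) is not met → [t].

[ˈukəhəzʃərtət]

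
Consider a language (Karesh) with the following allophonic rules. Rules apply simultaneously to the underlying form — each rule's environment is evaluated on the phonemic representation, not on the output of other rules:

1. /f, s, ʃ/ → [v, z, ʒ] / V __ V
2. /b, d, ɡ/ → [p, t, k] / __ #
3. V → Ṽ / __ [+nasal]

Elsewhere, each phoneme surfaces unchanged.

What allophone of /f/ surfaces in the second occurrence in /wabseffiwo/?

[f]

/f/ — between /f/ and /i/; rule 1 does not apply here → [f].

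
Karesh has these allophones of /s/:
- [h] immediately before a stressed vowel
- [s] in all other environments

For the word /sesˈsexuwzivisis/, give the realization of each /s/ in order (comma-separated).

[s], [s], [h], [s], [s]

Occurrence 1 (position 1): no conditioning environment matches → elsewhere allophone [s].
Occurrence 2 (position 3): no conditioning environment matches → elsewhere allophone [s].
Occurrence 3 (position 4): immediately before a stressed vowel → [h].
Occurrence 4 (position 13): no conditioning environment matches → elsewhere allophone [s].
Occurrence 5 (position 15): no conditioning environment matches → elsewhere allophone [s].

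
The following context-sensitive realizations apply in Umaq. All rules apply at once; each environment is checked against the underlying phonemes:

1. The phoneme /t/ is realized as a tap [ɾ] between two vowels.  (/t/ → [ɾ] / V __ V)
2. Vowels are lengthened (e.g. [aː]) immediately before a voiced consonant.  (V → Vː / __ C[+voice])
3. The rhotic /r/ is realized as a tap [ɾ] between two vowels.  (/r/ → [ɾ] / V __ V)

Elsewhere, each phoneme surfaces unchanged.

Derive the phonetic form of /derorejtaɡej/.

/e/ (between /d/ and /r/): before a voiced consonant, so rule 2 applies → [eː].
Rule 3 applies to /r/ (between /e/ and /o/: between two vowels) → [ɾ].
Rule 2 applies to /o/ (between /r/ and /r/: before a voiced consonant) → [oː].
/r/ — between /o/ and /e/, between two vowels — surfaces as [ɾ] (rule 3).
/e/ (between /r/ and /j/) occurs before a voiced consonant → [eː] by rule 2.
/t/ (between /j/ and /a/) is in the target of rule 1 but the environment (between two vowels) is not met → [t].
/a/ meets the environment for rule 2 (before a voiced consonant) → [aː].
Rule 2 applies to /e/ (between /ɡ/ and /j/: before a voiced consonant) → [eː].

[deːɾoːɾeːjtaːɡeːj]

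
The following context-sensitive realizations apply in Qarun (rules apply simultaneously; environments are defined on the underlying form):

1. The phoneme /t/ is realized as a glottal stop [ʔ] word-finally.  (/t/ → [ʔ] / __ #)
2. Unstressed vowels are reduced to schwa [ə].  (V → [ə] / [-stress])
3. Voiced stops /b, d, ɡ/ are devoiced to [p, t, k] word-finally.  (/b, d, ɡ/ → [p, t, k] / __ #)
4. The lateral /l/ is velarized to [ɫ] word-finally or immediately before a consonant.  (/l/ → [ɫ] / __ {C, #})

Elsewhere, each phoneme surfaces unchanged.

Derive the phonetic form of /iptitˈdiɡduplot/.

[əptətˈdiɡdəpləʔ]

/i/ meets the environment for rule 2 (in an unstressed syllable) → [ə].
/t/ (between /p/ and /i/) fails the environment for rule 1, so it stays [t].
/i/ (between /t/ and /t/): in an unstressed syllable, so rule 2 applies → [ə].
/t/ (between /i/ and /d/): rule 1 targets it, but not word-finally → unchanged [t].
/d/ (between /t/ and /i/) fails the environment for rule 3, so it stays [d].
/i/ — between /d/ and /ɡ/; rule 2 does not apply here → [i].
/ɡ/ (between /i/ and /d/) is in the target of rule 3 but the environment (word-finally) is not met → [ɡ].
/d/ (between /ɡ/ and /u/) fails the environment for rule 3, so it stays [d].
/u/ — between /d/ and /p/, in an unstressed syllable — surfaces as [ə] (rule 2).
/l/ (between /p/ and /o/) is in the target of rule 4 but the environment (word-finally or immediately before a consonant) is not met → [l].
/o/ meets the environment for rule 2 (in an unstressed syllable) → [ə].
/t/ (word-final): word-finally, so rule 1 applies → [ʔ].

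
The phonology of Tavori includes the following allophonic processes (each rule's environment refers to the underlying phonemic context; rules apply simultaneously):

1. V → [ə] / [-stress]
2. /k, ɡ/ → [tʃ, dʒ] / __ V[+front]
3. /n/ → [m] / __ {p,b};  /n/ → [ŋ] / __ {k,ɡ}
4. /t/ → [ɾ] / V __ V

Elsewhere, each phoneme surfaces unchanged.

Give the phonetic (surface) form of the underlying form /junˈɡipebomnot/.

/j/ (word-initial) is unaffected → [j].
/u/ — between /j/ and /n/, in an unstressed syllable — surfaces as [ə] (rule 1).
/n/ (between /u/ and /ɡ/): before a labial or velar stop, so rule 3 applies → [ŋ].
/ɡ/ (between /n/ and /i/) occurs before a front vowel → [dʒ] by rule 2.
/i/ (between /ɡ/ and /p/) fails the environment for rule 1, so it stays [i].
/p/ (between /i/ and /e/) is unaffected → [p].
/e/ meets the environment for rule 1 (in an unstressed syllable) → [ə].
/b/ — not in any rule's target class → [b].
Rule 1 applies to /o/ (between /b/ and /m/: in an unstressed syllable) → [ə].
/m/ stays [m].
/n/ — between /m/ and /o/; rule 3 does not apply here → [n].
/o/ meets the environment for rule 1 (in an unstressed syllable) → [ə].
/t/ (word-final) is in the target of rule 4 but the environment (between two vowels) is not met → [t].

[jəŋˈdʒipəbəmnət]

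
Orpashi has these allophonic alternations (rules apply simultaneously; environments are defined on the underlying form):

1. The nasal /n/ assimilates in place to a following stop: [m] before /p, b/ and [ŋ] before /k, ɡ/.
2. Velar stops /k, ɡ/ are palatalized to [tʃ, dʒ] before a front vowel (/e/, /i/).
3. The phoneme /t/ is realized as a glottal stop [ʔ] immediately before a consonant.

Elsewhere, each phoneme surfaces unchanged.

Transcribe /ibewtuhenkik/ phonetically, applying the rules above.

/i/ (word-initial): no rule targets it → [i].
/b/ (between /i/ and /e/) is unaffected → [b].
/e/ (between /b/ and /w/): no rule targets it → [e].
/w/ (between /e/ and /t/): no rule targets it → [w].
/t/ (between /w/ and /u/) fails the environment for rule 3, so it stays [t].
/u/ — not in any rule's target class → [u].
/h/ — not in any rule's target class → [h].
/e/ (between /h/ and /n/) is unaffected → [e].
/n/ (between /e/ and /k/): before a labial or velar stop, so rule 1 applies → [ŋ].
Rule 2 applies to /k/ (between /n/ and /i/: before a front vowel) → [tʃ].
/i/ — not in any rule's target class → [i].
/k/ (word-final): rule 2 targets it, but not before a front vowel → unchanged [k].

[ibewtuheŋtʃik]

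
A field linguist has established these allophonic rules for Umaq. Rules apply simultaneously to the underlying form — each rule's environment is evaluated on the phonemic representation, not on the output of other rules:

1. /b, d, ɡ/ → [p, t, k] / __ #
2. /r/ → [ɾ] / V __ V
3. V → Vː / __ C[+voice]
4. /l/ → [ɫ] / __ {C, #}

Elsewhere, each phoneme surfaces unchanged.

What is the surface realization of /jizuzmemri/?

/i/ (between /j/ and /z/): before a voiced consonant, so rule 3 applies → [iː].
/u/ (between /z/ and /z/): before a voiced consonant, so rule 3 applies → [uː].
Rule 3 applies to /e/ (between /m/ and /m/: before a voiced consonant) → [eː].
/r/ (between /m/ and /i/) is in the target of rule 2 but the environment (between two vowels) is not met → [r].
/i/ (word-final) fails the environment for rule 3, so it stays [i].

[jiːzuːzmeːmri]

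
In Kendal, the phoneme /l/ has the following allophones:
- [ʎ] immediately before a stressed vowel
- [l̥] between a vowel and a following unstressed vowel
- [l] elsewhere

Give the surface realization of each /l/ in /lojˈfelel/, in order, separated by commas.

[l], [l̥], [l]

Occurrence 1 (position 1): no conditioning environment matches → elsewhere allophone [l].
Occurrence 2 (position 6): between a vowel and a following unstressed vowel → [l̥].
Occurrence 3 (position 8): no conditioning environment matches → elsewhere allophone [l].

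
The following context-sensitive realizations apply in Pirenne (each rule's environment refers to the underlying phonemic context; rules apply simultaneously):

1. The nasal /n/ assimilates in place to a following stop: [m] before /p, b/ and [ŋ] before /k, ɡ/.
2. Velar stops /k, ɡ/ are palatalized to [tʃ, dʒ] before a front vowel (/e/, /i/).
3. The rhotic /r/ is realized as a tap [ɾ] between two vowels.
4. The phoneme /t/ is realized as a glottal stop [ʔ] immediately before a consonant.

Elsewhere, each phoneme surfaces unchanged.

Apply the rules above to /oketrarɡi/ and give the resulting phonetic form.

/o/ (word-initial): no rule targets it → [o].
Rule 2 applies to /k/ (between /o/ and /e/: before a front vowel) → [tʃ].
/e/ stays [e].
/t/ meets the environment for rule 4 (immediately before a consonant) → [ʔ].
/r/ (between /t/ and /a/) is in the target of rule 3 but the environment (between two vowels) is not met → [r].
/a/ stays [a].
/r/ (between /a/ and /ɡ/): rule 3 targets it, but not between two vowels → unchanged [r].
/ɡ/ (between /r/ and /i/) occurs before a front vowel → [dʒ] by rule 2.
/i/ stays [i].

[otʃeʔrardʒi]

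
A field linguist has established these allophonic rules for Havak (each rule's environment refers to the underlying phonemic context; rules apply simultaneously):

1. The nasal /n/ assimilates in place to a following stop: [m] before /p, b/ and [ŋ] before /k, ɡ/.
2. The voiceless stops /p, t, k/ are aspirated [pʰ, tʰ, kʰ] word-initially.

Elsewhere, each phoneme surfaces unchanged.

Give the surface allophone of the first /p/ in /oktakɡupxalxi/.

[p]

/p/ (between /u/ and /x/) fails the environment for rule 2, so it stays [p].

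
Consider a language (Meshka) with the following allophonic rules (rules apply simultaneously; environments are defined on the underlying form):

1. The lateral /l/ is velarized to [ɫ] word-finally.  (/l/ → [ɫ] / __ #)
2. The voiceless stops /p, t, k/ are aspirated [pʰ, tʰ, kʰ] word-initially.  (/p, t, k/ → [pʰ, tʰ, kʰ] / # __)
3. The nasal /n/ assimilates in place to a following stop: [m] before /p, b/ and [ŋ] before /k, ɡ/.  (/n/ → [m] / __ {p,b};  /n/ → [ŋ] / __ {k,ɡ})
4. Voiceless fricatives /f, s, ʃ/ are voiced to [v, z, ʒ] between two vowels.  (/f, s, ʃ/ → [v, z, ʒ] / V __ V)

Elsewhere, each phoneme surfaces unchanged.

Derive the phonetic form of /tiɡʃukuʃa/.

[tʰiɡʃukuʒa]

/t/ meets the environment for rule 2 (word-initially) → [tʰ].
/i/ (between /t/ and /ɡ/): no rule targets it → [i].
/ɡ/ (between /i/ and /ʃ/): no rule targets it → [ɡ].
/ʃ/ (between /ɡ/ and /u/) is in the target of rule 4 but the environment (between two vowels) is not met → [ʃ].
/u/ (between /ʃ/ and /k/) is unaffected → [u].
/k/ (between /u/ and /u/): rule 2 targets it, but not word-initially → unchanged [k].
/u/ — not in any rule's target class → [u].
/ʃ/ — between /u/ and /a/, between two vowels — surfaces as [ʒ] (rule 4).
/a/ — not in any rule's target class → [a].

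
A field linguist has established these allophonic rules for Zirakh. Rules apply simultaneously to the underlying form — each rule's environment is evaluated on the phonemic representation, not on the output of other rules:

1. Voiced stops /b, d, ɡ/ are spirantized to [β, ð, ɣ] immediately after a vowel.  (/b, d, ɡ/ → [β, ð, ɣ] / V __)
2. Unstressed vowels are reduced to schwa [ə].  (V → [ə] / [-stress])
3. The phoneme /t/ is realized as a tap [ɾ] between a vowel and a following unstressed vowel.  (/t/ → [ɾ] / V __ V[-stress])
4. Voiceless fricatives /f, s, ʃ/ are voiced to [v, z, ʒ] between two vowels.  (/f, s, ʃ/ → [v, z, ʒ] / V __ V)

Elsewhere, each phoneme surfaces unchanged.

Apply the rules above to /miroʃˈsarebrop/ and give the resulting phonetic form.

[mərəʃˈsarəβrəp]

/m/ (word-initial) is unaffected → [m].
Rule 2 applies to /i/ (between /m/ and /r/: in an unstressed syllable) → [ə].
/r/ — not in any rule's target class → [r].
/o/ (between /r/ and /ʃ/): in an unstressed syllable, so rule 2 applies → [ə].
/ʃ/ — between /o/ and /s/; rule 4 does not apply here → [ʃ].
/s/ (between /ʃ/ and /a/): rule 4 targets it, but not between two vowels → unchanged [s].
/a/ (between /s/ and /r/): rule 2 targets it, but not in an unstressed syllable → unchanged [a].
/r/ — not in any rule's target class → [r].
/e/ (between /r/ and /b/) occurs in an unstressed syllable → [ə] by rule 2.
/b/ (between /e/ and /r/) occurs immediately after a vowel → [β] by rule 1.
/r/ (between /b/ and /o/) is unaffected → [r].
/o/ (between /r/ and /p/) occurs in an unstressed syllable → [ə] by rule 2.
/p/ (word-final) is unaffected → [p].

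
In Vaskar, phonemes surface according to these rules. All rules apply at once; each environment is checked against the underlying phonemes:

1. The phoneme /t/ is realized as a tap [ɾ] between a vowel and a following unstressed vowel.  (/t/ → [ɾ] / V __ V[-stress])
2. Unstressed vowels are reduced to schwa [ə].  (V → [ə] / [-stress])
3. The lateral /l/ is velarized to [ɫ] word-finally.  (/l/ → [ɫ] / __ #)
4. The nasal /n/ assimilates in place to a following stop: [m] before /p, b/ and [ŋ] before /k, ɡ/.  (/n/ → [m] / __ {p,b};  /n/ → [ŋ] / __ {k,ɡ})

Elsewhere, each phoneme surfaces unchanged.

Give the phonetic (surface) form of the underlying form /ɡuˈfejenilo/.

/ɡ/ (word-initial) is unaffected → [ɡ].
Rule 2 applies to /u/ (between /ɡ/ and /f/: in an unstressed syllable) → [ə].
/f/ (between /u/ and /e/) is unaffected → [f].
/e/ (between /f/ and /j/) is in the target of rule 2 but the environment (in an unstressed syllable) is not met → [e].
/j/ (between /e/ and /e/) is unaffected → [j].
/e/ — between /j/ and /n/, in an unstressed syllable — surfaces as [ə] (rule 2).
/n/ (between /e/ and /i/) fails the environment for rule 4, so it stays [n].
/i/ — between /n/ and /l/, in an unstressed syllable — surfaces as [ə] (rule 2).
/l/ (between /i/ and /o/): rule 3 targets it, but not word-finally → unchanged [l].
/o/ meets the environment for rule 2 (in an unstressed syllable) → [ə].

[ɡəˈfejənələ]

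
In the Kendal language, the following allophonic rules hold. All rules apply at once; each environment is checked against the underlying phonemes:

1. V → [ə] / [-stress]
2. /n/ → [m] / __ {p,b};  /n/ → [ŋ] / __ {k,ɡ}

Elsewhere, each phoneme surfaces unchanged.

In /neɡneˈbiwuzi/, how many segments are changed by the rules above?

4

Segments that undergo a rule: /e/ → [ə] (rule 1); /e/ → [ə] (rule 1); /u/ → [ə] (rule 1); /i/ → [ə] (rule 1).
All other segments surface unchanged.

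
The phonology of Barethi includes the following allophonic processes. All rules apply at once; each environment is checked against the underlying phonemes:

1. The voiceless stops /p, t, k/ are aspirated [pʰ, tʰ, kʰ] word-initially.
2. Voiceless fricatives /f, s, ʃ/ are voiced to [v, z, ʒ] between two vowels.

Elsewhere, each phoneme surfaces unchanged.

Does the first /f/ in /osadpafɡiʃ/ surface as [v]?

/f/ — between /a/ and /ɡ/; rule 2 does not apply here → [f].
The actual realization is [f], not [v].

No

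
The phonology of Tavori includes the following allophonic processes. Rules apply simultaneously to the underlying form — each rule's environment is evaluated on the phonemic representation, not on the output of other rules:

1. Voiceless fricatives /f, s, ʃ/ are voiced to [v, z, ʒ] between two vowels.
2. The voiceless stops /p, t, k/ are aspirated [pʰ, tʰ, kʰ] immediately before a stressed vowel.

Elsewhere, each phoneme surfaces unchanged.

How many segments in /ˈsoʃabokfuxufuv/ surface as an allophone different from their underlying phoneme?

2

Segments that undergo a rule: /ʃ/ → [ʒ] (rule 1); /f/ → [v] (rule 1).
All other segments surface unchanged.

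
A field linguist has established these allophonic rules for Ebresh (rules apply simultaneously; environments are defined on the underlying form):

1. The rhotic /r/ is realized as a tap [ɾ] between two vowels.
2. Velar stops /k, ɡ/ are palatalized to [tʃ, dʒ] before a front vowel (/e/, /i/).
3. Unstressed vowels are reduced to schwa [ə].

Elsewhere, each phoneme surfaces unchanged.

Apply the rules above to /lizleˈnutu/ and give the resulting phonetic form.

/l/ (word-initial) is unaffected → [l].
Rule 3 applies to /i/ (between /l/ and /z/: in an unstressed syllable) → [ə].
/z/ (between /i/ and /l/) is unaffected → [z].
/l/ stays [l].
/e/ (between /l/ and /n/) occurs in an unstressed syllable → [ə] by rule 3.
/n/ (between /e/ and /u/): no rule targets it → [n].
/u/ (between /n/ and /t/) is in the target of rule 3 but the environment (in an unstressed syllable) is not met → [u].
/t/ stays [t].
/u/ meets the environment for rule 3 (in an unstressed syllable) → [ə].

[ləzləˈnutə]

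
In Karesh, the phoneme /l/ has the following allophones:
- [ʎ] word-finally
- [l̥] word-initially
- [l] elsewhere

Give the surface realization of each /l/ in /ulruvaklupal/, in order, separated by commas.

Occurrence 1 (position 2): no conditioning environment matches → elsewhere allophone [l].
Occurrence 2 (position 8): no conditioning environment matches → elsewhere allophone [l].
Occurrence 3 (position 12): word-finally → [ʎ].

[l], [l], [ʎ]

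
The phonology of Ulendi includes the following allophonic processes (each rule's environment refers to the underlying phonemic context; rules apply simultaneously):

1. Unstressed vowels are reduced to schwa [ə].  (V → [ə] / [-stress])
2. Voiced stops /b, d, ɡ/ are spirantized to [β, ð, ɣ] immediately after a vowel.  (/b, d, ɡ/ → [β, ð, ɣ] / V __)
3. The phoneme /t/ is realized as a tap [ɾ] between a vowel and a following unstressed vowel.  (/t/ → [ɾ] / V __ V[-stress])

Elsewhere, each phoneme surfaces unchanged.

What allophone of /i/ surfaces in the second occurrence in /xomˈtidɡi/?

[ə]

/i/ (word-final) occurs in an unstressed syllable → [ə] by rule 1.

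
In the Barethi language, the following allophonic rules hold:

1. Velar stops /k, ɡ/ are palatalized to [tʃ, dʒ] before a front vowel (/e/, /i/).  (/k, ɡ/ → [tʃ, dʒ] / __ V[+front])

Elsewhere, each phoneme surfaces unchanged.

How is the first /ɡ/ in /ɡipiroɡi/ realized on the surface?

[dʒ]

/ɡ/ (word-initial) occurs before a front vowel → [dʒ] by rule 1.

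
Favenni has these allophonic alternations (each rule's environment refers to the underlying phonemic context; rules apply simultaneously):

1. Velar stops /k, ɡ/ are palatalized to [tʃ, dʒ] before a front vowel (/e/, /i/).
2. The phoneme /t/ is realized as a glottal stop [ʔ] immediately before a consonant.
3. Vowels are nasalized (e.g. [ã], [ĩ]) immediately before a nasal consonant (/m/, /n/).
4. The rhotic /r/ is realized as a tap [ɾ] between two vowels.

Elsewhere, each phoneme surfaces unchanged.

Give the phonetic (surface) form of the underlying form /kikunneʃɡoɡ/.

/k/ (word-initial) occurs before a front vowel → [tʃ] by rule 1.
/i/ (between /k/ and /k/) fails the environment for rule 3, so it stays [i].
/k/ (between /i/ and /u/) fails the environment for rule 1, so it stays [k].
/u/ — between /k/ and /n/, before a nasal consonant — surfaces as [ũ] (rule 3).
/n/ stays [n].
/n/ (between /n/ and /e/): no rule targets it → [n].
/e/ (between /n/ and /ʃ/) fails the environment for rule 3, so it stays [e].
/ʃ/ (between /e/ and /ɡ/) is unaffected → [ʃ].
/ɡ/ (between /ʃ/ and /o/) is in the target of rule 1 but the environment (before a front vowel) is not met → [ɡ].
/o/ (between /ɡ/ and /ɡ/) is in the target of rule 3 but the environment (before a nasal consonant) is not met → [o].
/ɡ/ — word-final; rule 1 does not apply here → [ɡ].

[tʃikũnneʃɡoɡ]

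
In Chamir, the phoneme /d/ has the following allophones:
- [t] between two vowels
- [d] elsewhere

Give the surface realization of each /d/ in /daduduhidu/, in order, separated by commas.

Occurrence 1 (position 1): no conditioning environment matches → elsewhere allophone [d].
Occurrence 2 (position 3): between two vowels → [t].
Occurrence 3 (position 5): between two vowels → [t].
Occurrence 4 (position 9): between two vowels → [t].

[d], [t], [t], [t]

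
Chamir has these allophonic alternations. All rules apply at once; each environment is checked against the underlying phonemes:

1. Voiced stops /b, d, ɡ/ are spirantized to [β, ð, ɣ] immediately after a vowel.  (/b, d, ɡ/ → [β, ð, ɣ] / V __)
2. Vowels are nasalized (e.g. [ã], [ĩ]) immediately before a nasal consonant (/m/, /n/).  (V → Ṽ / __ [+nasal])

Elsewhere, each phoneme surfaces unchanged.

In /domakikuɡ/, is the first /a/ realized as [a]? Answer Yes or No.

Yes

/a/ — between /m/ and /k/; rule 2 does not apply here → [a].
The actual realization is [a], which matches [a].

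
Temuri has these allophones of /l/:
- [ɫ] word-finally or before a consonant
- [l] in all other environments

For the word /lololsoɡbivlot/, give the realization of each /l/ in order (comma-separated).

Occurrence 1 (position 1): no conditioning environment matches → elsewhere allophone [l].
Occurrence 2 (position 3): no conditioning environment matches → elsewhere allophone [l].
Occurrence 3 (position 5): word-finally or before a consonant → [ɫ].
Occurrence 4 (position 12): no conditioning environment matches → elsewhere allophone [l].

[l], [l], [ɫ], [l]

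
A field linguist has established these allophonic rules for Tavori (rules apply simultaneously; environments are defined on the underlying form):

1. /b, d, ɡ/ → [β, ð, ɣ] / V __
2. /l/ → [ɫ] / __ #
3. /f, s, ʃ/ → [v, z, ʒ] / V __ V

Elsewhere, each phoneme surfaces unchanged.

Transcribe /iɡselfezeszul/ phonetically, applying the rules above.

/i/ (word-initial): no rule targets it → [i].
/ɡ/ (between /i/ and /s/): immediately after a vowel, so rule 1 applies → [ɣ].
/s/ (between /ɡ/ and /e/): rule 3 targets it, but not between two vowels → unchanged [s].
/e/ (between /s/ and /l/) is unaffected → [e].
/l/ (between /e/ and /f/) is in the target of rule 2 but the environment (word-finally) is not met → [l].
/f/ (between /l/ and /e/) is in the target of rule 3 but the environment (between two vowels) is not met → [f].
/e/ (between /f/ and /z/): no rule targets it → [e].
/z/ (between /e/ and /e/) is unaffected → [z].
/e/ (between /z/ and /s/) is unaffected → [e].
/s/ (between /e/ and /z/) is in the target of rule 3 but the environment (between two vowels) is not met → [s].
/z/ stays [z].
/u/ stays [u].
/l/ — word-final, word-finally — surfaces as [ɫ] (rule 2).

[iɣselfezeszuɫ]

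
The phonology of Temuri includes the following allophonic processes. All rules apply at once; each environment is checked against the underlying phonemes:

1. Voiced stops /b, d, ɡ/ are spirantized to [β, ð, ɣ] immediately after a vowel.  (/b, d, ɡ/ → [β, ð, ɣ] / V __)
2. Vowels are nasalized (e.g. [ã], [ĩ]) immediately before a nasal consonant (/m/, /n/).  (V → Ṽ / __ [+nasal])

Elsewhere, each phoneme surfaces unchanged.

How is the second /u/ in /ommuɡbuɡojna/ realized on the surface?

[u]

/u/ (between /b/ and /ɡ/) is in the target of rule 2 but the environment (before a nasal consonant) is not met → [u].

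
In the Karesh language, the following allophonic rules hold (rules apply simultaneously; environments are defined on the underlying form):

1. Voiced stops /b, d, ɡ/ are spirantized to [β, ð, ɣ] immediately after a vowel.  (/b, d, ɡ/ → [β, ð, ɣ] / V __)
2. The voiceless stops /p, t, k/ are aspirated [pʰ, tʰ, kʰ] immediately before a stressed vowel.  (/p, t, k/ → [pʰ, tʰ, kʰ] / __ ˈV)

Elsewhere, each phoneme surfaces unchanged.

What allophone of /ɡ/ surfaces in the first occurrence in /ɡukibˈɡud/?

/ɡ/ (word-initial) fails the environment for rule 1, so it stays [ɡ].

[ɡ]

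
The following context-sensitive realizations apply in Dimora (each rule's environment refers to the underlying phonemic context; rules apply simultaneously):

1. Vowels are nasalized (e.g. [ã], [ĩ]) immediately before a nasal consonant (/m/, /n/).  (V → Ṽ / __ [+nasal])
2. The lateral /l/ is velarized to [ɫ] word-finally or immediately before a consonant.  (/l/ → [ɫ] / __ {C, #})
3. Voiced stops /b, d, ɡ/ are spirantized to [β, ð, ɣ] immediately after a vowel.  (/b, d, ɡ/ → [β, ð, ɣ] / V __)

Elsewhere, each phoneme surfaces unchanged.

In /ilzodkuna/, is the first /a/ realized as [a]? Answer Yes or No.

/a/ (word-final) is in the target of rule 1 but the environment (before a nasal consonant) is not met → [a].
The actual realization is [a], which matches [a].

Yes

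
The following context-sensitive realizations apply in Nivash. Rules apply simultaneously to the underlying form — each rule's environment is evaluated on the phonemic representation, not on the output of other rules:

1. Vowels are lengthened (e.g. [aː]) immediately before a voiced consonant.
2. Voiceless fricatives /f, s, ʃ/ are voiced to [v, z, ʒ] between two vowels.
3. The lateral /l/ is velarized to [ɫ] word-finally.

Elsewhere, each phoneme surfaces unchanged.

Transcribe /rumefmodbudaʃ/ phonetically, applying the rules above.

[ruːmefmoːdbuːdaʃ]

/r/ (word-initial) is unaffected → [r].
/u/ (between /r/ and /m/): before a voiced consonant, so rule 1 applies → [uː].
/m/ (between /u/ and /e/) is unaffected → [m].
/e/ (between /m/ and /f/): rule 1 targets it, but not before a voiced consonant → unchanged [e].
/f/ — between /e/ and /m/; rule 2 does not apply here → [f].
/m/ — not in any rule's target class → [m].
/o/ (between /m/ and /d/): before a voiced consonant, so rule 1 applies → [oː].
/d/ — not in any rule's target class → [d].
/b/ (between /d/ and /u/) is unaffected → [b].
/u/ (between /b/ and /d/): before a voiced consonant, so rule 1 applies → [uː].
/d/ (between /u/ and /a/): no rule targets it → [d].
/a/ — between /d/ and /ʃ/; rule 1 does not apply here → [a].
/ʃ/ — word-final; rule 2 does not apply here → [ʃ].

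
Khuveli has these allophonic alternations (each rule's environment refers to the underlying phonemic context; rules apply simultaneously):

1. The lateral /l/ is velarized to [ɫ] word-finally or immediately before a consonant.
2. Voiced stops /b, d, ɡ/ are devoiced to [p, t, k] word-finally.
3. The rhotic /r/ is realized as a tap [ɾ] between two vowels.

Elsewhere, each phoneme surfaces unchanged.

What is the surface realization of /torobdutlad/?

/t/ (word-initial): no rule targets it → [t].
/o/ (between /t/ and /r/): no rule targets it → [o].
/r/ meets the environment for rule 3 (between two vowels) → [ɾ].
/o/ (between /r/ and /b/) is unaffected → [o].
/b/ (between /o/ and /d/) fails the environment for rule 2, so it stays [b].
/d/ (between /b/ and /u/) is in the target of rule 2 but the environment (word-finally) is not met → [d].
/u/ (between /d/ and /t/): no rule targets it → [u].
/t/ stays [t].
/l/ (between /t/ and /a/) fails the environment for rule 1, so it stays [l].
/a/ (between /l/ and /d/): no rule targets it → [a].
/d/ meets the environment for rule 2 (word-finally) → [t].

[toɾobdutlat]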